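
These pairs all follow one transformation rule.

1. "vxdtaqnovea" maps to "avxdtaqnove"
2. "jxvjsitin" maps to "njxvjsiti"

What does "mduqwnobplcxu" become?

umduqwnobplcx

The transformation: move the last character to the front.
For "mduqwnobplcxu" the result is "umduqwnobplcx".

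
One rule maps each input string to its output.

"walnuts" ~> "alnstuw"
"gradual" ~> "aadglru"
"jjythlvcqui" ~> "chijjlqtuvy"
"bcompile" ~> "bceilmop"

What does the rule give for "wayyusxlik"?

The pattern: sort the characters into alphabetical order.
Applying that to "wayyusxlik" gives "aiklsuwxyy".

aiklsuwxyy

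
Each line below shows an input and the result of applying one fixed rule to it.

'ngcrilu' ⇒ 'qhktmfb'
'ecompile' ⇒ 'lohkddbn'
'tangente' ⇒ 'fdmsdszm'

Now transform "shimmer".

lldqrgh

The rule is to shift every letter 1 place backward in the alphabet (wrapping around), then move the first 3 characters to the end (rotate left by 3).
"shimmer" → "rghlldq" → "lldqrgh".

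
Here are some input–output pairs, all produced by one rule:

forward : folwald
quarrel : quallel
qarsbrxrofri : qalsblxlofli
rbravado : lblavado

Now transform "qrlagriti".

In each case the input is transformed by: replace every "r" with "l".
Doing the same to "qrlagriti": "qllagliti".

qllagliti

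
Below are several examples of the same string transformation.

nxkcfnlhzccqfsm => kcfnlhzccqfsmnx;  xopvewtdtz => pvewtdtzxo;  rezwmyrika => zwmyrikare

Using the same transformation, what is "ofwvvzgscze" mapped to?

wvvzgsczeof

What's happening: move the first 2 characters to the end (rotate left by 2).
Doing the same to "ofwvvzgscze": "wvvzgsczeof".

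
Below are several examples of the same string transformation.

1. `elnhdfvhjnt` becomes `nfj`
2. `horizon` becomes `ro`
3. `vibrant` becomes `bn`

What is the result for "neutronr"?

uo

Each output is the input with this applied: keep one character in every 3, starting at position 3 (positions 3rd, 6th, 9th, ...).
Doing the same to "neutronr": "uo".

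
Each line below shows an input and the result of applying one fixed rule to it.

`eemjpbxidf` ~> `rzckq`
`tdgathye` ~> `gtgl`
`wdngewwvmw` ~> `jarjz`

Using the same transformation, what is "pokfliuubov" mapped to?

cxyhoi

The pattern: shift every letter 13 places forward in the alphabet (wrapping around) — i.e. ROT13, then keep every other character starting from the first (positions 1st, 3rd, 5th, ...).
On "pokfliuubov": the first step gives "cbxsyvhhobi", and the second then gives "cxyhoi".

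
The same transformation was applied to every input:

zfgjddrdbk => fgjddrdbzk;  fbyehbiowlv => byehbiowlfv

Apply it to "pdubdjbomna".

The pattern: swap the first and last characters, then move the first character to the end.
On "pdubdjbomna": the first step gives "adubdjbomnp", and the second then gives "dubdjbomnpa".
(Check on "zfgjddrdbk": → "kfgjddrdbz" → "fgjddrdbzk" ✓)

dubdjbomnpa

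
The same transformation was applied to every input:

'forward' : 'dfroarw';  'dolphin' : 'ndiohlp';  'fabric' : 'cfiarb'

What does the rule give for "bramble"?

Looking at the pairs, the operation is to reverse the string, then take characters alternately from the front and the back (1st, last, 2nd, 2nd-last, ...).
Applying both steps to "bramble": "elbmarb", then "eblrbam".

eblrbam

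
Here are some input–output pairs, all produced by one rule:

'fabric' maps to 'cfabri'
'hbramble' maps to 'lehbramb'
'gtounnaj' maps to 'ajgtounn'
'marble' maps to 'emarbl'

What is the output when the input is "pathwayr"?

In each case the input is transformed by: move the first 2 characters to the end (rotate left by 2), then swap the front and back halves of the string.
On "pathwayr" that produces "yrpathwa".

yrpathwa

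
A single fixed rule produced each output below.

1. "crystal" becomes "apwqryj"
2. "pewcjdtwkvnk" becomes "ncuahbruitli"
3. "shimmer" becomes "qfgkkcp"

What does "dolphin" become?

Each output is the input with this applied: shift every letter 2 places backward in the alphabet (wrapping around).
For "dolphin" the result is "bmjnfgl".

bmjnfgl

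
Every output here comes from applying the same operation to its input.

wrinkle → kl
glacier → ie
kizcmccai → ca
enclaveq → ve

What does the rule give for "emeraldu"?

Rule — move the last character to the front, then keep only the last 2 characters.
On "emeraldu": the first step gives "uemerald", and the second then gives "ld".

ld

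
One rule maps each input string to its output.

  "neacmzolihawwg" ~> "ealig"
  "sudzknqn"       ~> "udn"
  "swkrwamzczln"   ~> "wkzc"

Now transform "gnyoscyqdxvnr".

Looking at the pairs, the operation is to swap each adjacent pair of characters (1↔2, 3↔4, ...), then keep one character in every 3, starting at position 1 (positions 1st, 4th, 7th, ...).
"gnyoscyqdxvnr" → "nyqdr".

nyqdr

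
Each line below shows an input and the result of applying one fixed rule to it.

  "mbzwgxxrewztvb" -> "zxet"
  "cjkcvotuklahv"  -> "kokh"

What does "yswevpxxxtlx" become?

wpxx

The rule is to keep one character in every 3, starting at position 3 (positions 3rd, 6th, 9th, ...).
On "yswevpxxxtlx" that produces "wpxx".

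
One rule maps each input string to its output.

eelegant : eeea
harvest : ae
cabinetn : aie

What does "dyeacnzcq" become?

ea

Rule — keep only the vowels.
Doing the same to "dyeacnzcq": "ea".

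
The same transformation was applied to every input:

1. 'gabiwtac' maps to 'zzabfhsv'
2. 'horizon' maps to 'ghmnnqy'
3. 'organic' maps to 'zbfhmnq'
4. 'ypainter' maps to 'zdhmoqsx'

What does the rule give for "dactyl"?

Rule — sort the characters into alphabetical order, then shift every letter 1 place backward in the alphabet (wrapping around).
For "dactyl", step one produces "acdlty"; step two turns that into "zbcksx".

zbcksx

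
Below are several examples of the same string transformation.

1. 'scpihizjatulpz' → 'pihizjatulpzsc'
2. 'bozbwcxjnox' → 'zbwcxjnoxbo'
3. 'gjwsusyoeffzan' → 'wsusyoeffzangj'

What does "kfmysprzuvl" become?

Rule — move the first 2 characters to the end (rotate left by 2).
Doing the same to "kfmysprzuvl": "mysprzuvlkf".

mysprzuvlkf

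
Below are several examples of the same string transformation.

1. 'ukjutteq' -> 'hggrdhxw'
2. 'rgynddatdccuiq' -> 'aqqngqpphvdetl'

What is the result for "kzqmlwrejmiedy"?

The transformation: move the first 3 characters to the end (rotate left by 3), then shift every letter 13 places forward in the alphabet (wrapping around) — i.e. ROT13.
Doing the same to "kzqmlwrejmiedy": "zyjerwzvrqlxmd".

zyjerwzvrqlxmd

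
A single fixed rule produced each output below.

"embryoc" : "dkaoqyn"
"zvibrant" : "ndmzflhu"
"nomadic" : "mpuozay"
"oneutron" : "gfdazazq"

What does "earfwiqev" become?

riucqhqmd

The rule is to shift every letter 12 places forward in the alphabet (wrapping around), then move the first 3 characters to the end (rotate left by 3).
On "earfwiqev" that produces "riucqhqmd".
(Check on "oneutron": → "azqgfdaz" → "gfdazazq" ✓)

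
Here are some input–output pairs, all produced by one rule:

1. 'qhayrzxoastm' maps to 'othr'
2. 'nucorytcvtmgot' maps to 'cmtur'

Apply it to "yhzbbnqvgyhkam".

Rule — keep one character in every 3, starting at position 2 (positions 2nd, 5th, 8th, ...), then move the first 2 characters to the end (rotate left by 2).
Applying that to "yhzbbnqvgyhkam" gives "vhmhb".

vhmhb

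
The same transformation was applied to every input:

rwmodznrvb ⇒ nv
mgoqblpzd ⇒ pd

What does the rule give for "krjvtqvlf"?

The pattern: keep every other character starting from the first (positions 1st, 3rd, 5th, ...), then delete the first 3 characters.
For "krjvtqvlf" the result is "vf".

vf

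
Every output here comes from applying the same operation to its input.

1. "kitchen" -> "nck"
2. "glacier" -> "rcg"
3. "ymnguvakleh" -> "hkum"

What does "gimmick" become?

In each case the input is transformed by: reverse the string, then keep one character in every 3, starting at position 1 (positions 1st, 4th, 7th, ...).
Starting from "gimmick": after the first operation, "kcimmig"; after the second, "kmg".

kmg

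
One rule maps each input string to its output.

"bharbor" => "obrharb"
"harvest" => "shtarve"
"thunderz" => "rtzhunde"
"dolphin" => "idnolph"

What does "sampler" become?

esrampl

The pattern: swap the first and last characters, then move the last 2 characters to the front (rotate right by 2).
Working it through for "sampler": intermediate "ramples", final "esrampl".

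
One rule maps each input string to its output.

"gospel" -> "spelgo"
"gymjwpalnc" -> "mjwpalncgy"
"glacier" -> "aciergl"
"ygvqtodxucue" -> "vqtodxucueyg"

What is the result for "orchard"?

What's happening: move the first 2 characters to the end (rotate left by 2).
Doing the same to "orchard": "chardor".

chardor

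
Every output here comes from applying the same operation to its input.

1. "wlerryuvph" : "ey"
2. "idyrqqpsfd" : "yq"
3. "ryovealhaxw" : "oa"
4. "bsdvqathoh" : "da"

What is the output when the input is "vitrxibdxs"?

ti

Rule — delete the last 3 characters, then keep one character in every 3, starting at position 3 (positions 3rd, 6th, 9th, ...).
"vitrxibdxs" → "vitrxib" → "ti".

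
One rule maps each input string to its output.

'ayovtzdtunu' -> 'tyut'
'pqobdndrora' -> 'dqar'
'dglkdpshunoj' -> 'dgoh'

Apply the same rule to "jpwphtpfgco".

Each output is the input with this applied: keep one character in every 3, starting at position 2 (positions 2nd, 5th, 8th, ...), then swap each adjacent pair of characters (1↔2, 3↔4, ...).
On "jpwphtpfgco": the first step gives "phfo", and the second then gives "hpof".

hpof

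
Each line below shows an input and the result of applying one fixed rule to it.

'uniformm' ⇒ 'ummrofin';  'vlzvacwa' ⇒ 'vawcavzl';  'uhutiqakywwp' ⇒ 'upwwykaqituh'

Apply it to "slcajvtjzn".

The pattern: move the first character to the end, then reverse the string.
For "slcajvtjzn", step one produces "lcajvtjzns"; step two turns that into "snzjtvjacl".

snzjtvjacl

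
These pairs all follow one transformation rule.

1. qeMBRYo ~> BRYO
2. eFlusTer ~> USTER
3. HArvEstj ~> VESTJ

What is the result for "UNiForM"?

Rule — delete the first 3 characters, then convert every letter to uppercase.
Working it through for "UNiForM": intermediate "ForM", final "FORM".

FORM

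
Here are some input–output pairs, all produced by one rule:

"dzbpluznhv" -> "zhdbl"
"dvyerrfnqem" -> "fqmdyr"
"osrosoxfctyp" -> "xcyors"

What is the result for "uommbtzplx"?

Rule — keep every other character starting from the first (positions 1st, 3rd, 5th, ...), then move the first 3 characters to the end (rotate left by 3).
So "uommbtzplx" becomes "zlumb".
(Check on "dvyerrfnqem": → "dyrfqm" → "fqmdyr" ✓)

zlumb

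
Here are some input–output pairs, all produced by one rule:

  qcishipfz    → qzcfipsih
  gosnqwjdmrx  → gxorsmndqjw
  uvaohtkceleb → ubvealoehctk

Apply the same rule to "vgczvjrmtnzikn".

vngkcizzvnjtrm

The rule is to take characters alternately from the front and the back (1st, last, 2nd, 2nd-last, ...).
So "vgczvjrmtnzikn" becomes "vngkcizzvnjtrm".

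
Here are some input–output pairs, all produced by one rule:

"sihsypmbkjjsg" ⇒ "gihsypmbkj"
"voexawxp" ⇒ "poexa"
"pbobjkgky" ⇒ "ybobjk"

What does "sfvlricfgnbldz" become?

zfvlricfgnb

Looking at the pairs, the operation is to swap the first and last characters, then delete the last 3 characters.
For "sfvlricfgnbldz", step one produces "zfvlricfgnblds"; step two turns that into "zfvlricfgnb".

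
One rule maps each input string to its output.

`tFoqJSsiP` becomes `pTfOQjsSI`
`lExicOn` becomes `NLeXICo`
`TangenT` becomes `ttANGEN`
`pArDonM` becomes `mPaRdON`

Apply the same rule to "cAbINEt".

TCaBine

The rule is to flip the case of every letter, then move the last character to the front.
On "cAbINEt" that produces "TCaBine".
(Check on "pArDonM": → "PaRdONm" → "mPaRdON" ✓)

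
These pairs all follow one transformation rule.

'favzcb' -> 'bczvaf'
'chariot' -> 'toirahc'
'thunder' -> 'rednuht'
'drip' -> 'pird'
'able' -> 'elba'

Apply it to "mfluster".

In each case the input is transformed by: reverse the string.
So "mfluster" becomes "retsulfm".

retsulfm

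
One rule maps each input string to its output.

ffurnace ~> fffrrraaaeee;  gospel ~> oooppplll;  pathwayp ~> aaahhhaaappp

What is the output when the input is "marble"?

aaabbbeee

The transformation: keep every other character starting from the second (positions 2nd, 4th, 6th, ...), then repeat every character 3 times.
Working it through for "marble": intermediate "abe", final "aaabbbeee".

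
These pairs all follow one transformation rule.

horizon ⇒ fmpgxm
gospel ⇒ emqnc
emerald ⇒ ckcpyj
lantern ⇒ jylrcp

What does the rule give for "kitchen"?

igrafc

The pattern: shift every letter 2 places backward in the alphabet (wrapping around), then delete the last character.
On "kitchen" that produces "igrafc".
(Check on "emerald": → "ckcpyjb" → "ckcpyj" ✓)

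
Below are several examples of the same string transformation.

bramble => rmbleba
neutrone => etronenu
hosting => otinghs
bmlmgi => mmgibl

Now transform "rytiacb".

Each output is the input with this applied: move the first 2 characters to the end (rotate left by 2), then swap the first and last characters.
"rytiacb" → "tiacbry" → "yiacbrt".
(Check on "hosting": → "stingho" → "otinghs" ✓)

yiacbrt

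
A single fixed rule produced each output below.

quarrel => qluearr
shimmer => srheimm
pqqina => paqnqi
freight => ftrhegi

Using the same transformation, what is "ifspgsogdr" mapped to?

irfdsgpogs

Rule — take characters alternately from the front and the back (1st, last, 2nd, 2nd-last, ...).
Doing the same to "ifspgsogdr": "irfdsgpogs".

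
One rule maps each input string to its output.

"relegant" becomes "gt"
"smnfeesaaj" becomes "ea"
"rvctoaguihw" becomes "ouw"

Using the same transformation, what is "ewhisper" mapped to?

What's happening: keep one character in every 3, starting at position 2 (positions 2nd, 5th, 8th, ...), then delete the first character.
Applying both steps to "ewhisper": "wsr", then "sr".

sr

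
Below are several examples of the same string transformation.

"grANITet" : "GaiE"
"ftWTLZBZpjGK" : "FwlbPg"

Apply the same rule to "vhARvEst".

The pattern: keep every other character starting from the first (positions 1st, 3rd, 5th, ...), then flip the case of every letter.
Applying both steps to "vhARvEst": "vAvs", then "VaVS".

VaVS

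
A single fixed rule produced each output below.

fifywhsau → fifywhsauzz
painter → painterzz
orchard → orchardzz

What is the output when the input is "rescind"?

rescindzz

Rule — append "zz".
So "rescind" becomes "rescindzz".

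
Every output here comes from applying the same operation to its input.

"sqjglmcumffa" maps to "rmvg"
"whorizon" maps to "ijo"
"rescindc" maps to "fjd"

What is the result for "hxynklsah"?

The transformation: keep one character in every 3, starting at position 2 (positions 2nd, 5th, 8th, ...), then shift every letter 1 place forward in the alphabet (wrapping around).
Applying both steps to "hxynklsah": "xka", then "ylb".

ylb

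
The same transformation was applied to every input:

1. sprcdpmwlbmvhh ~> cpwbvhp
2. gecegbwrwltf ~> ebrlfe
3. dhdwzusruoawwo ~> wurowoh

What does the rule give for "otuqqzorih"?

Looking at the pairs, the operation is to keep every other character starting from the second (positions 2nd, 4th, 6th, ...), then move the first character to the end.
On "otuqqzorih": the first step gives "tqzrh", and the second then gives "qzrht".

qzrht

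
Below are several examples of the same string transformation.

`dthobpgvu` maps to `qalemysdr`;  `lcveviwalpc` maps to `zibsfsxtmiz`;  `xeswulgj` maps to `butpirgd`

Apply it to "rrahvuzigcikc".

Rule — swap each adjacent pair of characters (1↔2, 3↔4, ...), then shift every letter 3 places backward in the alphabet (wrapping around).
On "rrahvuzigcikc": the first step gives "rrhauvizcgkic", and the second then gives "ooexrsfwzdhfz".

ooexrsfwzdhfz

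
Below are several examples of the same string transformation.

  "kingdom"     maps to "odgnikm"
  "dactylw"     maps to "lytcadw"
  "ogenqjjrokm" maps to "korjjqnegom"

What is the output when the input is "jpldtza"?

Rule — reverse the string, then move the first character to the end.
"jpldtza" → "aztdlpj" → "ztdlpja".

ztdlpja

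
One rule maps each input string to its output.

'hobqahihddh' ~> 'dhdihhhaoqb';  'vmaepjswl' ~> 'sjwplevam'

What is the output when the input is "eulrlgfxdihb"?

Looking at the pairs, the operation is to move the last 3 characters to the front (rotate right by 3), then take characters alternately from the front and the back (1st, last, 2nd, 2nd-last, ...).
Doing the same to "eulrlgfxdihb": "idhxbfegullr".

idhxbfegullr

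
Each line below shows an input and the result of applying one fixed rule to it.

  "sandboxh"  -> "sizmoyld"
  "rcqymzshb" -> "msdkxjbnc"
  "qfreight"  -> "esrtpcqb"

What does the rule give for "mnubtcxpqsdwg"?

What's happening: shift every letter 11 places forward in the alphabet (wrapping around), then reverse the string.
Doing the same to "mnubtcxpqsdwg": "rhodbainemfyx".

rhodbainemfyx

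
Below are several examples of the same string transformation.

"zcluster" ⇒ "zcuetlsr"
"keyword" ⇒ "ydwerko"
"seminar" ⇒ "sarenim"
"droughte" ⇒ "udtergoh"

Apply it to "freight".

In each case the input is transformed by: sort the characters into reverse alphabetical order, then take characters alternately from the front and the back (1st, last, 2nd, 2nd-last, ...).
For "freight", step one produces "trihgfe"; step two turns that into "terfigh".

terfigh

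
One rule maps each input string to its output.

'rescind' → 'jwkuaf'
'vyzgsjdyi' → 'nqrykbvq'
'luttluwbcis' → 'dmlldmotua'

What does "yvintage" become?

qnaflsy

The pattern: delete the last character, then shift every letter 8 places backward in the alphabet (wrapping around).
On "yvintage" that produces "qnaflsy".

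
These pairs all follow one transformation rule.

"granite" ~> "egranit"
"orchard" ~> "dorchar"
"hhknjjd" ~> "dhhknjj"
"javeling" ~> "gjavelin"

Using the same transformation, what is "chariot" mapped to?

tchario

Looking at the pairs, the operation is to move the last character to the front.
"chariot" → "tchario".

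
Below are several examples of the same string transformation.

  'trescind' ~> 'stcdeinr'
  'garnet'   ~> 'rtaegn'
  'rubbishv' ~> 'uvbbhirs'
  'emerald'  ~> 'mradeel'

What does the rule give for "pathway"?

Looking at the pairs, the operation is to sort the characters into alphabetical order, then move the last 2 characters to the front (rotate right by 2).
Starting from "pathway": after the first operation, "aahptwy"; after the second, "wyaahpt".
(Check on "rubbishv": → "bbhirsuv" → "uvbbhirs" ✓)

wyaahpt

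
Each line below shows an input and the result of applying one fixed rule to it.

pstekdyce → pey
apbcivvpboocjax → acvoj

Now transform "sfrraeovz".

sro

In each case the input is transformed by: keep one character in every 3, starting at position 1 (positions 1st, 4th, 7th, ...).
For "sfrraeovz" the result is "sro".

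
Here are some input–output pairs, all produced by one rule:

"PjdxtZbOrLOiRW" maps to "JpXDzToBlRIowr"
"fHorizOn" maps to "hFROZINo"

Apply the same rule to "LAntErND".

alTNRedn

The rule is to swap each adjacent pair of characters (1↔2, 3↔4, ...), then flip the case of every letter.
Starting from "LAntErND": after the first operation, "ALtnrEDN"; after the second, "alTNRedn".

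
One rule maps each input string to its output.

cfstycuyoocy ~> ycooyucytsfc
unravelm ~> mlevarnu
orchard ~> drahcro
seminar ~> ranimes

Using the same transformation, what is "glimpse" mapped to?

espmilg

Looking at the pairs, the operation is to reverse the string.
So "glimpse" becomes "espmilg".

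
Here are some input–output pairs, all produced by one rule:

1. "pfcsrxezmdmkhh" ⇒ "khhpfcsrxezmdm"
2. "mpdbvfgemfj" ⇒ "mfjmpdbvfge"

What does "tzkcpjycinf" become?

inftzkcpjyc

Rule — move the last 3 characters to the front (rotate right by 3).
Doing the same to "tzkcpjycinf": "inftzkcpjyc".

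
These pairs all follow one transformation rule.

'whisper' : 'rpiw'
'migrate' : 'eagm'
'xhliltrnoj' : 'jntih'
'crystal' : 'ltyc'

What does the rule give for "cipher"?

rhi

The rule is to reverse the string, then keep every other character starting from the first (positions 1st, 3rd, 5th, ...).
Starting from "cipher": after the first operation, "rehpic"; after the second, "rhi".
(Check on "whisper": → "repsihw" → "rpiw" ✓)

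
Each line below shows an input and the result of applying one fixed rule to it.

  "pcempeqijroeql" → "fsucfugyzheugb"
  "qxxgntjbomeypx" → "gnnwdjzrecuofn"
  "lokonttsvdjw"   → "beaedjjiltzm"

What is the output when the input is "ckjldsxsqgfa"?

In each case the input is transformed by: shift every letter 10 places backward in the alphabet (wrapping around).
For "ckjldsxsqgfa" the result is "sazbtinigwvq".

sazbtinigwvq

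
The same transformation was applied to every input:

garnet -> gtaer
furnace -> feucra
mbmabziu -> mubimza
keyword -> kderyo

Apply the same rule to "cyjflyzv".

cvyzjyf

The transformation: take characters alternately from the front and the back (1st, last, 2nd, 2nd-last, ...), then delete the last character.
Starting from "cyjflyzv": after the first operation, "cvyzjyfl"; after the second, "cvyzjyf".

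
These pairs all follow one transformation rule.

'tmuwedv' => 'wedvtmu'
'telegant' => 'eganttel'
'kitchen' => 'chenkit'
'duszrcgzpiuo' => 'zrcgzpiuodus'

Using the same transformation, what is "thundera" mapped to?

In each case the input is transformed by: move the first 3 characters to the end (rotate left by 3).
So "thundera" becomes "nderathu".

nderathu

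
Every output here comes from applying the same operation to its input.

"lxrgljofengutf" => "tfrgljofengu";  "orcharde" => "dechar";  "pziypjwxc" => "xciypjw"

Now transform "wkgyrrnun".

ungyrrn

What's happening: delete the first 2 characters, then move the last 2 characters to the front (rotate right by 2).
For "wkgyrrnun" the result is "ungyrrn".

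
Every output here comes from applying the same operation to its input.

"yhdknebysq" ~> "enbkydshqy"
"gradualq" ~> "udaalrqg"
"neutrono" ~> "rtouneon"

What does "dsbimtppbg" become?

tmpipbbsgd

The rule is to swap the front and back halves of the string, then take characters alternately from the front and the back (1st, last, 2nd, 2nd-last, ...).
On "dsbimtppbg": the first step gives "tppbgdsbim", and the second then gives "tmpipbbsgd".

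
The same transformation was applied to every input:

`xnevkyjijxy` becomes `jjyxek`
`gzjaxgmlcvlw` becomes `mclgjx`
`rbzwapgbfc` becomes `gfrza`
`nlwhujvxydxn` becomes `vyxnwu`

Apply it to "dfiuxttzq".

The pattern: keep every other character starting from the first (positions 1st, 3rd, 5th, ...), then move the first 3 characters to the end (rotate left by 3).
"dfiuxttzq" → "dixtq" → "tqdix".

tqdix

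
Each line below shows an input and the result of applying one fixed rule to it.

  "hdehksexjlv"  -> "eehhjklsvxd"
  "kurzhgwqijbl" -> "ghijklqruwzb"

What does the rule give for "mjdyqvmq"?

The transformation: sort the characters into alphabetical order, then move the first character to the end.
Working it through for "mjdyqvmq": intermediate "djmmqqvy", final "jmmqqvyd".

jmmqqvyd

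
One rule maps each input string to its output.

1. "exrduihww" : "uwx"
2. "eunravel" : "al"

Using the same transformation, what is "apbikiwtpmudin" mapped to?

The rule is to move the first 2 characters to the end (rotate left by 2), then keep one character in every 3, starting at position 3 (positions 3rd, 6th, 9th, ...).
On "apbikiwtpmudin": the first step gives "bikiwtpmudinap", and the second then gives "ktun".

ktun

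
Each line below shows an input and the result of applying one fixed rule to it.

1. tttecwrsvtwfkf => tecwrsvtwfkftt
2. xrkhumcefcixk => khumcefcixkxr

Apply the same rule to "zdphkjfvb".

What's happening: move the first 2 characters to the end (rotate left by 2).
Applying that to "zdphkjfvb" gives "phkjfvbzd".

phkjfvbzd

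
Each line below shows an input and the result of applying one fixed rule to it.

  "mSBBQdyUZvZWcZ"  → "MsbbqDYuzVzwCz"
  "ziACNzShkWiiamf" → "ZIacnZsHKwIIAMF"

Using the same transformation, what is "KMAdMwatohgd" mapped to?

kmaDmWATOHGD

The rule is to flip the case of every letter.
"KMAdMwatohgd" → "kmaDmWATOHGD".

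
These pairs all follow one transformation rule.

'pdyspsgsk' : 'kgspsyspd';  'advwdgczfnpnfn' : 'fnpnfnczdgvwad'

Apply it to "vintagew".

ewagntvi

The rule is to swap each adjacent pair of characters (1↔2, 3↔4, ...), then reverse the string.
Applying both steps to "vintagew": "ivtngawe", then "ewagntvi".
(Check on "pdyspsgsk": → "dpsyspsgk" → "kgspsyspd" ✓)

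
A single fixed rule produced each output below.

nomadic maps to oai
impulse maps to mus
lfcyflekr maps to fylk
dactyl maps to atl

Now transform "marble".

The pattern: keep every other character starting from the second (positions 2nd, 4th, 6th, ...).
Doing the same to "marble": "abe".

abe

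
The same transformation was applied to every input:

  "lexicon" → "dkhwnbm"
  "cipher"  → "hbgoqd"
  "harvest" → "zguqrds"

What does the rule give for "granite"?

Rule — swap each adjacent pair of characters (1↔2, 3↔4, ...), then shift every letter 1 place backward in the alphabet (wrapping around).
"granite" → "rgnatie" → "qfmzshd".

qfmzshd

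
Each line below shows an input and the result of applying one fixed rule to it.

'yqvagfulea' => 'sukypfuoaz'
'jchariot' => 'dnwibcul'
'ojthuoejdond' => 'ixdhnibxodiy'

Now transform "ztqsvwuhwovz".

ttnpkimqpbqo

Looking at the pairs, the operation is to take characters alternately from the front and the back (1st, last, 2nd, 2nd-last, ...), then shift every letter 6 places backward in the alphabet (wrapping around).
"ztqsvwuhwovz" → "ttnpkimqpbqo".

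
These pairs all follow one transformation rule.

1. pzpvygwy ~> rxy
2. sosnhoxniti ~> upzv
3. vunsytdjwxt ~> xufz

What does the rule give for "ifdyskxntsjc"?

Rule — keep one character in every 3, starting at position 1 (positions 1st, 4th, 7th, ...), then shift every letter 2 places forward in the alphabet (wrapping around).
Applying both steps to "ifdyskxntsjc": "iyxs", then "kazu".

kazu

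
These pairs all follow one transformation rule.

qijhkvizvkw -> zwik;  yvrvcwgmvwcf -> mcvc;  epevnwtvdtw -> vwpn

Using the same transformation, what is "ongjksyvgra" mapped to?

vank

Rule — keep one character in every 3, starting at position 2 (positions 2nd, 5th, 8th, ...), then move the first 2 characters to the end (rotate left by 2).
For "ongjksyvgra", step one produces "nkva"; step two turns that into "vank".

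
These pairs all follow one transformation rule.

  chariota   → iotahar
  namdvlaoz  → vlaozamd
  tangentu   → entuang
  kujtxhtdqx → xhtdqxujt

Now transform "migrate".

ateigr

The pattern: delete the first character, then move the first 3 characters to the end (rotate left by 3).
Applying that to "migrate" gives "ateigr".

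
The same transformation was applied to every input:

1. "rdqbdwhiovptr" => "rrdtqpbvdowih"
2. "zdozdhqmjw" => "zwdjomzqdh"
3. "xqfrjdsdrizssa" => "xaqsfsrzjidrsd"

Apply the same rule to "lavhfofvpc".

The rule is to take characters alternately from the front and the back (1st, last, 2nd, 2nd-last, ...).
On "lavhfofvpc" that produces "lcapvvhffo".

lcapvvhffo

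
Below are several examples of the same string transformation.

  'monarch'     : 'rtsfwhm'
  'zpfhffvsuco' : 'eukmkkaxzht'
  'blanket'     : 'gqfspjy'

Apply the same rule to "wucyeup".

bzhdjzu

What's happening: shift every letter 5 places forward in the alphabet (wrapping around).
"wucyeup" → "bzhdjzu".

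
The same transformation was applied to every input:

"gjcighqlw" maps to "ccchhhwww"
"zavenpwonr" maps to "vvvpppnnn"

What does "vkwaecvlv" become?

In each case the input is transformed by: keep one character in every 3, starting at position 3 (positions 3rd, 6th, 9th, ...), then repeat every character 3 times.
Starting from "vkwaecvlv": after the first operation, "wcv"; after the second, "wwwcccvvv".

wwwcccvvv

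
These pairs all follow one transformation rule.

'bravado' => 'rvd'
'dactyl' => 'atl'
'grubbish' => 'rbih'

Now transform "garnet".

ant

Each output is the input with this applied: keep every other character starting from the second (positions 2nd, 4th, 6th, ...).
Doing the same to "garnet": "ant".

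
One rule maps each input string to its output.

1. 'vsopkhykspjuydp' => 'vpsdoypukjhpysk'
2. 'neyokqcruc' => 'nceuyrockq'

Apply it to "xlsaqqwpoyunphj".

Rule — take characters alternately from the front and the back (1st, last, 2nd, 2nd-last, ...).
"xlsaqqwpoyunphj" → "xjlhspanquqywop".

xjlhspanquqywop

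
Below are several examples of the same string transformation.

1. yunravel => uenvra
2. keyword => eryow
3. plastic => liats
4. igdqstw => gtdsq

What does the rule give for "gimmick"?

In each case the input is transformed by: take characters alternately from the front and the back (1st, last, 2nd, 2nd-last, ...), then delete the first 2 characters.
Applying both steps to "gimmick": "gkicmim", then "icmim".

icmim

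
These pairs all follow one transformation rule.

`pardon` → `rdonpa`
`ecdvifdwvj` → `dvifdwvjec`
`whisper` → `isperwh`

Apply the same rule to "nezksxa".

The transformation: move the first 2 characters to the end (rotate left by 2).
"nezksxa" → "zksxane".

zksxane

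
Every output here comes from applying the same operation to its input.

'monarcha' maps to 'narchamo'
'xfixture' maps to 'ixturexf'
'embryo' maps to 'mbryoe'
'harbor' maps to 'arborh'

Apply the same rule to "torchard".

rchardto

What's happening: move the last 2 characters to the front (rotate right by 2), then swap the front and back halves of the string.
Applying that to "torchard" gives "rchardto".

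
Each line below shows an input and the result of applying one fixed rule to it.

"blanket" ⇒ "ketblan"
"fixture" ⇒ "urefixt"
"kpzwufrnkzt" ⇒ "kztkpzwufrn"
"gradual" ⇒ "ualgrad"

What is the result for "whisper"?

The rule is to move the last 3 characters to the front (rotate right by 3).
Applying that to "whisper" gives "perwhis".

perwhis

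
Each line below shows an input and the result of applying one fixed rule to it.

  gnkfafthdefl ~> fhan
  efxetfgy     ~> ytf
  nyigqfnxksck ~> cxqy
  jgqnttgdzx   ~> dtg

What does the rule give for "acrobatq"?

qbc

What's happening: keep one character in every 3, starting at position 2 (positions 2nd, 5th, 8th, ...), then reverse the string.
Applying both steps to "acrobatq": "cbq", then "qbc".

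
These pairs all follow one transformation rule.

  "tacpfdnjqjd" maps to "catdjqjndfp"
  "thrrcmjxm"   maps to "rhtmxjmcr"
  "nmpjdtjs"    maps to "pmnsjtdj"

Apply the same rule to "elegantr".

elertnag

The transformation: reverse the string, then move the last 3 characters to the front (rotate right by 3).
"elegantr" → "rtnagele" → "elertnag".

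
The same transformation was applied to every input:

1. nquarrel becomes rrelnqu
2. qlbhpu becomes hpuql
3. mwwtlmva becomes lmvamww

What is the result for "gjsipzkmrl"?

zkmrlgjsi

Each output is the input with this applied: swap the front and back halves of the string, then delete the last character.
For "gjsipzkmrl" the result is "zkmrlgjsi".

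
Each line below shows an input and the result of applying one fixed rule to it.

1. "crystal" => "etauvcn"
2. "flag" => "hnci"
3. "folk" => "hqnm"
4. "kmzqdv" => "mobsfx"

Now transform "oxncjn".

The transformation: shift every letter 2 places forward in the alphabet (wrapping around).
Doing the same to "oxncjn": "qzpelp".

qzpelp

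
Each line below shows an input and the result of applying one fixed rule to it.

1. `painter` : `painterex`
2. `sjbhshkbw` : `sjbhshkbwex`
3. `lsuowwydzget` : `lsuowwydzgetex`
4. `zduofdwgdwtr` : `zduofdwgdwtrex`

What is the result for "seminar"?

seminarex

The rule is to append "ex".
For "seminar" the result is "seminarex".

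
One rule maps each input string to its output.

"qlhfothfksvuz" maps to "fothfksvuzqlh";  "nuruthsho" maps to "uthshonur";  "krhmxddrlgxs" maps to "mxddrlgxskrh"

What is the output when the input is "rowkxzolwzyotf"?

The rule is to move the first 3 characters to the end (rotate left by 3).
For "rowkxzolwzyotf" the result is "kxzolwzyotfrow".

kxzolwzyotfrow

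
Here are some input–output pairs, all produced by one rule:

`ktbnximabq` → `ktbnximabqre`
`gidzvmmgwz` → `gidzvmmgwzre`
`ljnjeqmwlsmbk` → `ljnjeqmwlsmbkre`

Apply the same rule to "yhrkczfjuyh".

yhrkczfjuyhre

Rule — append "re".
Doing the same to "yhrkczfjuyh": "yhrkczfjuyhre".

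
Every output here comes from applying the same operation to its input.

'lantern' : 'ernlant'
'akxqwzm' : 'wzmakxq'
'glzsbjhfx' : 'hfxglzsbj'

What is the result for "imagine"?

ineimag

The rule is to move the last 3 characters to the front (rotate right by 3).
On "imagine" that produces "ineimag".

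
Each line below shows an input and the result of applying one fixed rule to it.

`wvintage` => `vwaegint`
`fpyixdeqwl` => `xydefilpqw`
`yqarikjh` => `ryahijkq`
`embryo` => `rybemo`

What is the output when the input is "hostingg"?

In each case the input is transformed by: sort the characters into alphabetical order, then move the last 2 characters to the front (rotate right by 2).
"hostingg" → "gghinost" → "stgghino".

stgghino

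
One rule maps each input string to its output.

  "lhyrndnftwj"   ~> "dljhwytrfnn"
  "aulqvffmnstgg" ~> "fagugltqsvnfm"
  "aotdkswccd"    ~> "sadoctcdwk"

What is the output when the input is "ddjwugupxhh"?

Looking at the pairs, the operation is to take characters alternately from the front and the back (1st, last, 2nd, 2nd-last, ...), then move the last character to the front.
Working it through for "ddjwugupxhh": intermediate "dhdhjxwpuug", final "gdhdhjxwpuu".
(Check on "aotdkswccd": → "adoctcdwks" → "sadoctcdwk" ✓)

gdhdhjxwpuu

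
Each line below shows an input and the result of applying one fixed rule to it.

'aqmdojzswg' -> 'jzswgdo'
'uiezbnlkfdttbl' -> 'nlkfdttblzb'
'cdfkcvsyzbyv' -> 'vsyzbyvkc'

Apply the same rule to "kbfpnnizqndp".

nizqndppn

The transformation: delete the first 3 characters, then move the first 2 characters to the end (rotate left by 2).
For "kbfpnnizqndp", step one produces "pnnizqndp"; step two turns that into "nizqndppn".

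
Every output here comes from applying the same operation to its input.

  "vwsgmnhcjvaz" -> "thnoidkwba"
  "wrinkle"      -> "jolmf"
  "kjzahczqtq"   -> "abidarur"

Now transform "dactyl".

duzm

The rule is to shift every letter 1 place forward in the alphabet (wrapping around), then delete the first 2 characters.
Working it through for "dactyl": intermediate "ebduzm", final "duzm".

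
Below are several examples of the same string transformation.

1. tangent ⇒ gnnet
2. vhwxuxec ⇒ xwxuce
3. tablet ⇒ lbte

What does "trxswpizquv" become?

sxpwziuqv

Rule — swap each adjacent pair of characters (1↔2, 3↔4, ...), then delete the first 2 characters.
Working it through for "trxswpizquv": intermediate "rtsxpwziuqv", final "sxpwziuqv".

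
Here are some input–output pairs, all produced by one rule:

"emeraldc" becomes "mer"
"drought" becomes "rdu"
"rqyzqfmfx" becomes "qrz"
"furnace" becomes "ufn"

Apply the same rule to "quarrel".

uqr

Rule — swap each adjacent pair of characters (1↔2, 3↔4, ...), then keep only the first 3 characters.
Applying both steps to "quarrel": "uqraerl", then "uqr".
(Check on "furnace": → "ufnrcae" → "ufn" ✓)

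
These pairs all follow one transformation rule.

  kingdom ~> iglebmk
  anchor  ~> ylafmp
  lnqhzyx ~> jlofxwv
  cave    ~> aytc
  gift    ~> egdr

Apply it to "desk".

bcqi

The transformation: shift every letter 2 places backward in the alphabet (wrapping around).
"desk" → "bcqi".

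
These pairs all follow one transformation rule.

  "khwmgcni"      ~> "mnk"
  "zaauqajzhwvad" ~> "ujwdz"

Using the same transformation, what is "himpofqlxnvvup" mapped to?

pqnuh

The pattern: keep one character in every 3, starting at position 1 (positions 1st, 4th, 7th, ...), then move the first character to the end.
Starting from "himpofqlxnvvup": after the first operation, "hpqnu"; after the second, "pqnuh".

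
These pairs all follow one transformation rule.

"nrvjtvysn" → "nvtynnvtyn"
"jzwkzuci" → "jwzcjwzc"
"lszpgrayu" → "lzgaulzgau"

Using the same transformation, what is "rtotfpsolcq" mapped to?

rofslqrofslq

Looking at the pairs, the operation is to keep every other character starting from the first (positions 1st, 3rd, 5th, ...), then write the whole string twice.
Working it through for "rtotfpsolcq": intermediate "rofslq", final "rofslqrofslq".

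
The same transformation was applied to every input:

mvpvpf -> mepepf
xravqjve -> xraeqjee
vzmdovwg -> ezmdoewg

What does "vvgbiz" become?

eegbiz

The rule is to replace every "v" with "e".
On "vvgbiz" that produces "eegbiz".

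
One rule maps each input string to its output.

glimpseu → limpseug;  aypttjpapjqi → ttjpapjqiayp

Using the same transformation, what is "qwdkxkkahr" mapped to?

The transformation: swap the front and back halves of the string, then move the last 3 characters to the front (rotate right by 3).
So "qwdkxkkahr" becomes "dkxkkahrqw".
(Check on "aypttjpapjqi": → "papjqiaypttj" → "ttjpapjqiayp" ✓)

dkxkkahrqw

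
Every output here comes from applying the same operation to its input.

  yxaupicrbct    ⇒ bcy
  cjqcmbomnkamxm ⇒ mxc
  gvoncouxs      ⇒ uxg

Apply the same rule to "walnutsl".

tsw

The transformation: swap the first and last characters, then keep only the last 3 characters.
Starting from "walnutsl": after the first operation, "lalnutsw"; after the second, "tsw".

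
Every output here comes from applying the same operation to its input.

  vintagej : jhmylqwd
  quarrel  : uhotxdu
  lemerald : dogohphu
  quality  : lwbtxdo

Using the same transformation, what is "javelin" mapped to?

olqmdyh

The transformation: shift every letter 3 places forward in the alphabet (wrapping around), then move the last 3 characters to the front (rotate right by 3).
Working it through for "javelin": intermediate "mdyholq", final "olqmdyh".
(Check on "vintagej": → "ylqwdjhm" → "jhmylqwd" ✓)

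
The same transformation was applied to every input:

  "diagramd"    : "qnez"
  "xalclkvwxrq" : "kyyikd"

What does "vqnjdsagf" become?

Rule — keep every other character starting from the first (positions 1st, 3rd, 5th, ...), then shift every letter 13 places forward in the alphabet (wrapping around) — i.e. ROT13.
On "vqnjdsagf": the first step gives "vndaf", and the second then gives "iaqns".

iaqns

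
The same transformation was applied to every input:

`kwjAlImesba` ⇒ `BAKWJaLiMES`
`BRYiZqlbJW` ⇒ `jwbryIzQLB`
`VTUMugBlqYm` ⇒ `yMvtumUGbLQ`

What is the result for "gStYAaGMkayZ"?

YzGsTyaAgmKA

The transformation: move the last 2 characters to the front (rotate right by 2), then flip the case of every letter.
So "gStYAaGMkayZ" becomes "YzGsTyaAgmKA".
(Check on "VTUMugBlqYm": → "YmVTUMugBlq" → "yMvtumUGbLQ" ✓)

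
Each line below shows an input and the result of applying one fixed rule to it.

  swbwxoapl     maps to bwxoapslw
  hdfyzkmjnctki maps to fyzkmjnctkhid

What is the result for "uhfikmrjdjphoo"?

fikmrjdjphouoh

In each case the input is transformed by: swap the first and last characters, then move the first 2 characters to the end (rotate left by 2).
For "uhfikmrjdjphoo", step one produces "ohfikmrjdjphou"; step two turns that into "fikmrjdjphouoh".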